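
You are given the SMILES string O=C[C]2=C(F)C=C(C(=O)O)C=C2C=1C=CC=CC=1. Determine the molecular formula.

Walk through each heavy atom and fill implicit hydrogens from standard valence (C 4, N 3, O 2, S 2, halogen 1):
  atom 1: O, bond orders sum to 2 (valence 2) → 0 H
  atom 2: C, bond orders sum to 3 (valence 4) → 1 H
  atom 3: C with explicit H count 0
  atom 4: C, bond orders sum to 4 (valence 4) → 0 H
  atom 5: F (halogen, monovalent) → 0 H
  atom 6: C, bond orders sum to 3 (valence 4) → 1 H
  atom 7: C, bond orders sum to 4 (valence 4) → 0 H
  atom 8: C, bond orders sum to 4 (valence 4) → 0 H
  atom 9: O, bond orders sum to 2 (valence 2) → 0 H
  atom 10: O, bond orders sum to 1 (valence 2) → 1 H
  atom 11: C, bond orders sum to 3 (valence 4) → 1 H
  atom 12: C, bond orders sum to 4 (valence 4) → 0 H
  atom 13: C, bond orders sum to 4 (valence 4) → 0 H
  atom 14: C, bond orders sum to 3 (valence 4) → 1 H
  atom 15: C, bond orders sum to 3 (valence 4) → 1 H
  atom 16: C, bond orders sum to 3 (valence 4) → 1 H
  atom 17: C, bond orders sum to 3 (valence 4) → 1 H
  atom 18: C, bond orders sum to 3 (valence 4) → 1 H
Totals → C:14, H:9, F:1, O:3.

C14H9FO3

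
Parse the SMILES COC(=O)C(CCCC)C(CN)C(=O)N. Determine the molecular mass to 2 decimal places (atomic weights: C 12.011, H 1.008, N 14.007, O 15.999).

216.28 g/mol

First, the molecular formula is C10H20N2O3 (counting implicit H from valence).
  C: 10 × 12.011 = 120.110
  H: 20 × 1.008 = 20.160
  N: 2 × 14.007 = 28.014
  O: 3 × 15.999 = 47.997
Sum: 10×12.011 + 20×1.008 + 2×14.007 + 3×15.999 = 216.281 → 216.28 g/mol.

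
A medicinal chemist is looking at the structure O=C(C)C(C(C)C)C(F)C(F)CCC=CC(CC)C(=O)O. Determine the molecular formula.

C16H26F2O3

Walk through each heavy atom and fill implicit hydrogens from standard valence (C 4, N 3, O 2, S 2, halogen 1):
  atom 1: O, bond orders sum to 2 (valence 2) → 0 H
  atom 2: C, bond orders sum to 4 (valence 4) → 0 H
  atom 3: C, bond orders sum to 1 (valence 4) → 3 H
  atom 4: C, bond orders sum to 3 (valence 4) → 1 H
  atom 5: C, bond orders sum to 3 (valence 4) → 1 H
  atom 6: C, bond orders sum to 1 (valence 4) → 3 H
  atom 7: C, bond orders sum to 1 (valence 4) → 3 H
  atom 8: C, bond orders sum to 3 (valence 4) → 1 H
  atom 9: F (halogen, monovalent) → 0 H
  atom 10: C, bond orders sum to 3 (valence 4) → 1 H
  atom 11: F (halogen, monovalent) → 0 H
  atom 12: C, bond orders sum to 2 (valence 4) → 2 H
  atom 13: C, bond orders sum to 2 (valence 4) → 2 H
  atom 14: C, bond orders sum to 3 (valence 4) → 1 H
  atom 15: C, bond orders sum to 3 (valence 4) → 1 H
  atom 16: C, bond orders sum to 3 (valence 4) → 1 H
  atom 17: C, bond orders sum to 2 (valence 4) → 2 H
  atom 18: C, bond orders sum to 1 (valence 4) → 3 H
  atom 19: C, bond orders sum to 4 (valence 4) → 0 H
  atom 20: O, bond orders sum to 2 (valence 2) → 0 H
  atom 21: O, bond orders sum to 1 (valence 2) → 1 H
Totals → C:16, H:26, F:2, O:3.
In Hill order: C16H26F2O3.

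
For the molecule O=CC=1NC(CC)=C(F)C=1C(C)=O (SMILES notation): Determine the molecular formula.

C9H10FNO2

Walk through each heavy atom and fill implicit hydrogens from standard valence (C 4, N 3, O 2, S 2, halogen 1):
  atom 1: O, bond orders sum to 2 (valence 2) → 0 H
  atom 2: C, bond orders sum to 3 (valence 4) → 1 H
  atom 3: C, bond orders sum to 4 (valence 4) → 0 H
  atom 4: N, bond orders sum to 2 (valence 3) → 1 H
  atom 5: C, bond orders sum to 4 (valence 4) → 0 H
  atom 6: C, bond orders sum to 2 (valence 4) → 2 H
  atom 7: C, bond orders sum to 1 (valence 4) → 3 H
  atom 8: C, bond orders sum to 4 (valence 4) → 0 H
  atom 9: F (halogen, monovalent) → 0 H
  atom 10: C, bond orders sum to 4 (valence 4) → 0 H
  atom 11: C, bond orders sum to 4 (valence 4) → 0 H
  atom 12: C, bond orders sum to 1 (valence 4) → 3 H
  atom 13: O, bond orders sum to 2 (valence 2) → 0 H
Totals → C:9, H:10, F:1, N:1, O:2.
In Hill order: C9H10FNO2.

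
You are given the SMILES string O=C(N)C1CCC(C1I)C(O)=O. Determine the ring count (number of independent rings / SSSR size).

1

In SMILES, each pair of matching ring-closure digits denotes one ring-closing bond; the number of such bonds equals the number of independent rings.
Ring-closure bonds here: 1.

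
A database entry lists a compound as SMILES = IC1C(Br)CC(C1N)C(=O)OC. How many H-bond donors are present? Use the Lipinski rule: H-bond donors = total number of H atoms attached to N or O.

Donors: find every N or O and count the H atoms it carries.
  atom 8 (N): bond orders sum to 1 → 2 H
  atom 10 (O): bond orders sum to 2 → 0 H
  atom 11 (O): bond orders sum to 2 → 0 H
Lipinski HBD = 2.

2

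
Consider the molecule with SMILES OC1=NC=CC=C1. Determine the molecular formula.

C5H5NO

Walk through each heavy atom and fill implicit hydrogens from standard valence (C 4, N 3, O 2, S 2, halogen 1):
  atom 1: O, bond orders sum to 1 (valence 2) → 1 H
  atom 2: C, bond orders sum to 4 (valence 4) → 0 H
  atom 3: N, bond orders sum to 3 (valence 3) → 0 H
  atom 4: C, bond orders sum to 3 (valence 4) → 1 H
  atom 5: C, bond orders sum to 3 (valence 4) → 1 H
  atom 6: C, bond orders sum to 3 (valence 4) → 1 H
  atom 7: C, bond orders sum to 3 (valence 4) → 1 H
Totals → C:5, H:5, N:1, O:1.
In Hill order: C5H5NO.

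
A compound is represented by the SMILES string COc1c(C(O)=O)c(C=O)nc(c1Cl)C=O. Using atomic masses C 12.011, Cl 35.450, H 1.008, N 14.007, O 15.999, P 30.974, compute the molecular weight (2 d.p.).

243.60 g/mol

First, the molecular formula is C9H6ClNO5 (counting implicit H from valence).
  C: 9 × 12.011 = 108.099
  Cl: 1 × 35.450 = 35.450
  H: 6 × 1.008 = 6.048
  N: 1 × 14.007 = 14.007
  O: 5 × 15.999 = 79.995
Sum: 9×12.011 + 1×35.450 + 6×1.008 + 1×14.007 + 5×15.999 = 243.599 → 243.60 g/mol.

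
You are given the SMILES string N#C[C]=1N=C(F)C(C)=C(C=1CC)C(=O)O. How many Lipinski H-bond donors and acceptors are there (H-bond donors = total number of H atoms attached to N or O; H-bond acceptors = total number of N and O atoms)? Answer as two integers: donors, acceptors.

1, 4

Donors: find every N or O and count the H atoms it carries.
  atom 1 (N): bond orders sum to 3 → 0 H
  atom 4 (N): bond orders sum to 3 → 0 H
  atom 14 (O): bond orders sum to 2 → 0 H
  atom 15 (O): bond orders sum to 1 → 1 H
Lipinski HBD = 1.
Acceptors: N atoms = 2, O atoms = 2 → HBA = 4.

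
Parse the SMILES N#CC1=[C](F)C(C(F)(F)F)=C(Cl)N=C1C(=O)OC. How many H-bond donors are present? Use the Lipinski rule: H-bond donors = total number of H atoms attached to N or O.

0

Donors: find every N or O and count the H atoms it carries.
  atom 1 (N): bond orders sum to 3 → 0 H
  atom 13 (N): bond orders sum to 3 → 0 H
  atom 16 (O): bond orders sum to 2 → 0 H
  atom 17 (O): bond orders sum to 2 → 0 H
Lipinski HBD = 0.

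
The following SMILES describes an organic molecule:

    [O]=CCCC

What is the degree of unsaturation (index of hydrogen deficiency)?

Molecular formula: C4H8O.
DoU = (2C + 2 + N − H − X) / 2, where X is the halogen count and O/S are ignored.
    = (2·4 + 2 + 0 − 8 − 0) / 2 = 2 / 2 = 1.

1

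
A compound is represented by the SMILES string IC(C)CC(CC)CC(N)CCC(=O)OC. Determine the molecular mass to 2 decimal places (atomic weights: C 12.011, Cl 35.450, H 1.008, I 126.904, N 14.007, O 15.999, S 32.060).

341.23 g/mol

First, the molecular formula is C12H24INO2 (counting implicit H from valence).
  C: 12 × 12.011 = 144.132
  H: 24 × 1.008 = 24.192
  I: 1 × 126.904 = 126.904
  N: 1 × 14.007 = 14.007
  O: 2 × 15.999 = 31.998
Sum: 12×12.011 + 24×1.008 + 1×126.904 + 1×14.007 + 2×15.999 = 341.233 → 341.23 g/mol.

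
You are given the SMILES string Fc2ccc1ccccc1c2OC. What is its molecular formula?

Walk through each heavy atom and fill implicit hydrogens from standard valence (C 4, N 3, O 2, S 2, halogen 1); for lowercase aromatic atoms, an aromatic c carries 1 H when it has two neighbours and 0 H with three, and aromatic n carries 0 H:
  atom 1: F (halogen, monovalent) → 0 H
  atom 2: aromatic c, 3 neighbours → 0 H
  atom 3: aromatic c, 2 neighbours → 1 H
  atom 4: aromatic c, 2 neighbours → 1 H
  atom 5: aromatic c, 3 neighbours → 0 H
  atom 6: aromatic c, 2 neighbours → 1 H
  atom 7: aromatic c, 2 neighbours → 1 H
  atom 8: aromatic c, 2 neighbours → 1 H
  atom 9: aromatic c, 2 neighbours → 1 H
  atom 10: aromatic c, 3 neighbours → 0 H
  atom 11: aromatic c, 3 neighbours → 0 H
  atom 12: O, bond orders sum to 2 (valence 2) → 0 H
  atom 13: C, bond orders sum to 1 (valence 4) → 3 H
Totals → C:11, H:9, F:1, O:1.

C11H9FO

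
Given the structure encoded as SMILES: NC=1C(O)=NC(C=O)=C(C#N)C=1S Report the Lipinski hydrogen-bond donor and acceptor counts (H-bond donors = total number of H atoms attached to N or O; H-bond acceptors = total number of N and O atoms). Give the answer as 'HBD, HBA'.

3, 5

Donors: find every N or O and count the H atoms it carries.
  atom 1 (N): bond orders sum to 1 → 2 H
  atom 4 (O): bond orders sum to 1 → 1 H
  atom 5 (N): bond orders sum to 3 → 0 H
  atom 8 (O): bond orders sum to 2 → 0 H
  atom 11 (N): bond orders sum to 3 → 0 H
Lipinski HBD = 3.
Acceptors: N atoms = 3, O atoms = 2 → HBA = 5.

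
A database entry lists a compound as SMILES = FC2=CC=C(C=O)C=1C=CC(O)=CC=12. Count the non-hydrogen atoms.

Every atom symbol written in the SMILES (organic subset) is one heavy atom; implicit H are not written.
Heavy atoms by element → C:11, F:1, O:2.
Total: 14.

14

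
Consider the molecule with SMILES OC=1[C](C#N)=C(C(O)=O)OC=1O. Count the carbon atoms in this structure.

Count every carbon token in the SMILES (each C, including those in ring-closure positions and inside branches).
Carbon count: 6.

6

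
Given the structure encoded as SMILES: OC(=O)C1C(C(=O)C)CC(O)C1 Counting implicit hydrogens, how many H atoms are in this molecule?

Walk through each heavy atom and fill implicit hydrogens from standard valence (C 4, N 3, O 2, S 2, halogen 1):
  atom 1: O, bond orders sum to 1 (valence 2) → 1 H
  atom 2: C, bond orders sum to 4 (valence 4) → 0 H
  atom 3: O, bond orders sum to 2 (valence 2) → 0 H
  atom 4: C, bond orders sum to 3 (valence 4) → 1 H
  atom 5: C, bond orders sum to 3 (valence 4) → 1 H
  atom 6: C, bond orders sum to 4 (valence 4) → 0 H
  atom 7: O, bond orders sum to 2 (valence 2) → 0 H
  atom 8: C, bond orders sum to 1 (valence 4) → 3 H
  atom 9: C, bond orders sum to 2 (valence 4) → 2 H
  atom 10: C, bond orders sum to 3 (valence 4) → 1 H
  atom 11: O, bond orders sum to 1 (valence 2) → 1 H
  atom 12: C, bond orders sum to 2 (valence 4) → 2 H
Total hydrogens: 12.

12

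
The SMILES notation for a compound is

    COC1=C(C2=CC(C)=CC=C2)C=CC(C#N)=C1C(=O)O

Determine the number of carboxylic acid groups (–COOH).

1

The carboxylic acid motif appears at heavy-atom position 18 in the SMILES.
Other groups present: 1 ether, 1 nitrile.
Carboxylic acid count: 1.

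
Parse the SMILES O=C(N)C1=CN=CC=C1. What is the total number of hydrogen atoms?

6

Walk through each heavy atom and fill implicit hydrogens from standard valence (C 4, N 3, O 2, S 2, halogen 1):
  atom 1: O, bond orders sum to 2 (valence 2) → 0 H
  atom 2: C, bond orders sum to 4 (valence 4) → 0 H
  atom 3: N, bond orders sum to 1 (valence 3) → 2 H
  atom 4: C, bond orders sum to 4 (valence 4) → 0 H
  atom 5: C, bond orders sum to 3 (valence 4) → 1 H
  atom 6: N, bond orders sum to 3 (valence 3) → 0 H
  atom 7: C, bond orders sum to 3 (valence 4) → 1 H
  atom 8: C, bond orders sum to 3 (valence 4) → 1 H
  atom 9: C, bond orders sum to 3 (valence 4) → 1 H
Total hydrogens: 6.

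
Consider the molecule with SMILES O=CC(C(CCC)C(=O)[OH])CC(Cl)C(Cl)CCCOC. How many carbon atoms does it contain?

14

Count every carbon token in the SMILES (each C, including those in ring-closure positions and inside branches).
Carbon count: 14.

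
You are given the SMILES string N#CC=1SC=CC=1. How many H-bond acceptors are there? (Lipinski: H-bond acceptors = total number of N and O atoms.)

1

N atoms: 1; O atoms: 0.
Lipinski HBA = 1 + 0 = 1.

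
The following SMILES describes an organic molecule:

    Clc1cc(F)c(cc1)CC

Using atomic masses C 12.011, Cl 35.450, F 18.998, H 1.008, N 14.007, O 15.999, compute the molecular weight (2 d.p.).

First, the molecular formula is C8H8ClF (counting implicit H from valence).
  C: 8 × 12.011 = 96.088
  Cl: 1 × 35.450 = 35.450
  F: 1 × 18.998 = 18.998
  H: 8 × 1.008 = 8.064
Sum: 8×12.011 + 1×35.450 + 1×18.998 + 8×1.008 = 158.600 → 158.60 g/mol.

158.60 g/mol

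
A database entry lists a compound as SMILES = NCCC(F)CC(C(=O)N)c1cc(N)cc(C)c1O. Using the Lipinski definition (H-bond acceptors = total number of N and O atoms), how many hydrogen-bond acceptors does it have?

5

N atoms: 3; O atoms: 2.
Lipinski HBA = 3 + 2 = 5.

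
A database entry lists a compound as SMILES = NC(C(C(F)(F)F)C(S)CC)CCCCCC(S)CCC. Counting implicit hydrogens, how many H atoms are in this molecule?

30

Walk through each heavy atom and fill implicit hydrogens from standard valence (C 4, N 3, O 2, S 2, halogen 1):
  atom 1: N, bond orders sum to 1 (valence 3) → 2 H
  atom 2: C, bond orders sum to 3 (valence 4) → 1 H
  atom 3: C, bond orders sum to 3 (valence 4) → 1 H
  atom 4: C, bond orders sum to 4 (valence 4) → 0 H
  atom 5: F (halogen, monovalent) → 0 H
  atom 6: F (halogen, monovalent) → 0 H
  atom 7: F (halogen, monovalent) → 0 H
  atom 8: C, bond orders sum to 3 (valence 4) → 1 H
  atom 9: S, bond orders sum to 1 (valence 2) → 1 H
  atom 10: C, bond orders sum to 2 (valence 4) → 2 H
  atom 11: C, bond orders sum to 1 (valence 4) → 3 H
  atom 12: C, bond orders sum to 2 (valence 4) → 2 H
  atom 13: C, bond orders sum to 2 (valence 4) → 2 H
  atom 14: C, bond orders sum to 2 (valence 4) → 2 H
  atom 15: C, bond orders sum to 2 (valence 4) → 2 H
  atom 16: C, bond orders sum to 2 (valence 4) → 2 H
  atom 17: C, bond orders sum to 3 (valence 4) → 1 H
  atom 18: S, bond orders sum to 1 (valence 2) → 1 H
  atom 19: C, bond orders sum to 2 (valence 4) → 2 H
  atom 20: C, bond orders sum to 2 (valence 4) → 2 H
  atom 21: C, bond orders sum to 1 (valence 4) → 3 H
Total hydrogens: 30.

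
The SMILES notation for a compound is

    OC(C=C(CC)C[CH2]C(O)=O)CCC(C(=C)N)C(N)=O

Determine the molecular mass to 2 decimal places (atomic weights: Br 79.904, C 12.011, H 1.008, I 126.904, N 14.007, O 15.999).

284.36 g/mol

First, the molecular formula is C14H24N2O4 (counting implicit H from valence).
  C: 14 × 12.011 = 168.154
  H: 24 × 1.008 = 24.192
  N: 2 × 14.007 = 28.014
  O: 4 × 15.999 = 63.996
Sum: 14×12.011 + 24×1.008 + 2×14.007 + 4×15.999 = 284.356 → 284.36 g/mol.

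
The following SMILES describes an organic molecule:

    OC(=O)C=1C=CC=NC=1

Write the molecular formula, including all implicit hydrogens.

C6H5NO2

Walk through each heavy atom and fill implicit hydrogens from standard valence (C 4, N 3, O 2, S 2, halogen 1):
  atom 1: O, bond orders sum to 1 (valence 2) → 1 H
  atom 2: C, bond orders sum to 4 (valence 4) → 0 H
  atom 3: O, bond orders sum to 2 (valence 2) → 0 H
  atom 4: C, bond orders sum to 4 (valence 4) → 0 H
  atom 5: C, bond orders sum to 3 (valence 4) → 1 H
  atom 6: C, bond orders sum to 3 (valence 4) → 1 H
  atom 7: C, bond orders sum to 3 (valence 4) → 1 H
  atom 8: N, bond orders sum to 3 (valence 3) → 0 H
  atom 9: C, bond orders sum to 3 (valence 4) → 1 H
Totals → C:6, H:5, N:1, O:2.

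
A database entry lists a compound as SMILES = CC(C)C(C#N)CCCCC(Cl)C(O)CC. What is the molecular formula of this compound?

Walk through each heavy atom and fill implicit hydrogens from standard valence (C 4, N 3, O 2, S 2, halogen 1):
  atom 1: C, bond orders sum to 1 (valence 4) → 3 H
  atom 2: C, bond orders sum to 3 (valence 4) → 1 H
  atom 3: C, bond orders sum to 1 (valence 4) → 3 H
  atom 4: C, bond orders sum to 3 (valence 4) → 1 H
  atom 5: C, bond orders sum to 4 (valence 4) → 0 H
  atom 6: N, bond orders sum to 3 (valence 3) → 0 H
  atom 7: C, bond orders sum to 2 (valence 4) → 2 H
  atom 8: C, bond orders sum to 2 (valence 4) → 2 H
  atom 9: C, bond orders sum to 2 (valence 4) → 2 H
  atom 10: C, bond orders sum to 2 (valence 4) → 2 H
  atom 11: C, bond orders sum to 3 (valence 4) → 1 H
  atom 12: Cl (halogen, monovalent) → 0 H
  atom 13: C, bond orders sum to 3 (valence 4) → 1 H
  atom 14: O, bond orders sum to 1 (valence 2) → 1 H
  atom 15: C, bond orders sum to 2 (valence 4) → 2 H
  atom 16: C, bond orders sum to 1 (valence 4) → 3 H
Totals → C:13, H:24, Cl:1, N:1, O:1.
In Hill order: C13H24ClNO.

C13H24ClNO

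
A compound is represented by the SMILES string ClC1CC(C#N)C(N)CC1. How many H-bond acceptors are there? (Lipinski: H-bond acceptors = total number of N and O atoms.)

2

N atoms: 2; O atoms: 0.
Lipinski HBA = 2 + 0 = 2.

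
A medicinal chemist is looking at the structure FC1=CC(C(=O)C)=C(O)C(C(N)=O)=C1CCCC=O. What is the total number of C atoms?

Count every carbon token in the SMILES (each C, including those in ring-closure positions and inside branches).
Carbon count: 13.

13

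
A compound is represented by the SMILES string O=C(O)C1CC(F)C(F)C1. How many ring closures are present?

1

In SMILES, each pair of matching ring-closure digits denotes one ring-closing bond; the number of such bonds equals the number of independent rings.
Ring-closure bonds here: 1.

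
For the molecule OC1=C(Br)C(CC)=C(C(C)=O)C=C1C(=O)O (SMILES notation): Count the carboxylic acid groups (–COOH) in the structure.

1

The carboxylic acid motif appears at heavy-atom position 14 in the SMILES.
Other groups present: 1 hydroxyl, 1 ketone.
Carboxylic acid count: 1.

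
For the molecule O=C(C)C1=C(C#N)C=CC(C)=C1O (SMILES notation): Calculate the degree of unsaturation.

Degree of unsaturation = (number of rings) + (number of π bonds).
Ring closures in the SMILES: 1.
π bonds: 4 double bonds (each 1 DoU), 1 triple bond (each 2 DoU) → 6 DoU from unsaturation.
Total DoU = 1 + 6 = 7.

7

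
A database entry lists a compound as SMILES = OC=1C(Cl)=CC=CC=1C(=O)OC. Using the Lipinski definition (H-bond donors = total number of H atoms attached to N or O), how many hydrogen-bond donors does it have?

Donors: find every N or O and count the H atoms it carries.
  atom 1 (O): bond orders sum to 1 → 1 H
  atom 10 (O): bond orders sum to 2 → 0 H
  atom 11 (O): bond orders sum to 2 → 0 H
Lipinski HBD = 1.

1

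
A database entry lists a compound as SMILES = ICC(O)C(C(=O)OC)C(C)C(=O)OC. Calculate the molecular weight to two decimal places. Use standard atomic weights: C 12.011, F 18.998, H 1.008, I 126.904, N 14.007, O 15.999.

First, the molecular formula is C9H15IO5 (counting implicit H from valence).
  C: 9 × 12.011 = 108.099
  H: 15 × 1.008 = 15.120
  I: 1 × 126.904 = 126.904
  O: 5 × 15.999 = 79.995
Sum: 9×12.011 + 15×1.008 + 1×126.904 + 5×15.999 = 330.118 → 330.12 g/mol.

330.12 g/mol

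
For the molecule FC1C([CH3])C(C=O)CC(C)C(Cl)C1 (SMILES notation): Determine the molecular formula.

Walk through each heavy atom and fill implicit hydrogens from standard valence (C 4, N 3, O 2, S 2, halogen 1):
  atom 1: F (halogen, monovalent) → 0 H
  atom 2: C, bond orders sum to 3 (valence 4) → 1 H
  atom 3: C, bond orders sum to 3 (valence 4) → 1 H
  atom 4: C with explicit H count 3
  atom 5: C, bond orders sum to 3 (valence 4) → 1 H
  atom 6: C, bond orders sum to 3 (valence 4) → 1 H
  atom 7: O, bond orders sum to 2 (valence 2) → 0 H
  atom 8: C, bond orders sum to 2 (valence 4) → 2 H
  atom 9: C, bond orders sum to 3 (valence 4) → 1 H
  atom 10: C, bond orders sum to 1 (valence 4) → 3 H
  atom 11: C, bond orders sum to 3 (valence 4) → 1 H
  atom 12: Cl (halogen, monovalent) → 0 H
  atom 13: C, bond orders sum to 2 (valence 4) → 2 H
Totals → C:10, H:16, Cl:1, F:1, O:1.
In Hill order: C10H16ClFO.

C10H16ClFO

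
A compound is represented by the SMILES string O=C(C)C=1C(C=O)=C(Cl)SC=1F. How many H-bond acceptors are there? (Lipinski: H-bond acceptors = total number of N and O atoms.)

2

N atoms: 0; O atoms: 2.
Lipinski HBA = 0 + 2 = 2.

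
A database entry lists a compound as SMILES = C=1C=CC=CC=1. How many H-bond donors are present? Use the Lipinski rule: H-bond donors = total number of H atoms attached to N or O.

0

Donors: find every N or O and count the H atoms it carries.
  (no N or O atoms present)
Lipinski HBD = 0.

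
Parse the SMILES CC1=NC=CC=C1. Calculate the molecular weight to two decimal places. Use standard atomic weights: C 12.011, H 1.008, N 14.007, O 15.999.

First, the molecular formula is C6H7N (counting implicit H from valence).
  C: 6 × 12.011 = 72.066
  H: 7 × 1.008 = 7.056
  N: 1 × 14.007 = 14.007
Sum: 6×12.011 + 7×1.008 + 1×14.007 = 93.129 → 93.13 g/mol.

93.13 g/mol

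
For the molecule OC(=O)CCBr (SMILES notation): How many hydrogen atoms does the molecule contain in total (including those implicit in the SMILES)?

5

Walk through each heavy atom and fill implicit hydrogens from standard valence (C 4, N 3, O 2, S 2, halogen 1):
  atom 1: O, bond orders sum to 1 (valence 2) → 1 H
  atom 2: C, bond orders sum to 4 (valence 4) → 0 H
  atom 3: O, bond orders sum to 2 (valence 2) → 0 H
  atom 4: C, bond orders sum to 2 (valence 4) → 2 H
  atom 5: C, bond orders sum to 2 (valence 4) → 2 H
  atom 6: Br (halogen, monovalent) → 0 H
Total hydrogens: 5.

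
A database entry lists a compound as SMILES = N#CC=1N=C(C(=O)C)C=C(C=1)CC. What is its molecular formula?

C10H10N2O

Walk through each heavy atom and fill implicit hydrogens from standard valence (C 4, N 3, O 2, S 2, halogen 1):
  atom 1: N, bond orders sum to 3 (valence 3) → 0 H
  atom 2: C, bond orders sum to 4 (valence 4) → 0 H
  atom 3: C, bond orders sum to 4 (valence 4) → 0 H
  atom 4: N, bond orders sum to 3 (valence 3) → 0 H
  atom 5: C, bond orders sum to 4 (valence 4) → 0 H
  atom 6: C, bond orders sum to 4 (valence 4) → 0 H
  atom 7: O, bond orders sum to 2 (valence 2) → 0 H
  atom 8: C, bond orders sum to 1 (valence 4) → 3 H
  atom 9: C, bond orders sum to 3 (valence 4) → 1 H
  atom 10: C, bond orders sum to 4 (valence 4) → 0 H
  atom 11: C, bond orders sum to 3 (valence 4) → 1 H
  atom 12: C, bond orders sum to 2 (valence 4) → 2 H
  atom 13: C, bond orders sum to 1 (valence 4) → 3 H
Totals → C:10, H:10, N:2, O:1.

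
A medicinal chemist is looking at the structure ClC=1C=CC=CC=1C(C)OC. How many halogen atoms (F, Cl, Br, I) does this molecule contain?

Halogen atoms appear at heavy-atom position 1 (1×Cl).
Other groups present: 1 ether.
Halogen count: 1.

1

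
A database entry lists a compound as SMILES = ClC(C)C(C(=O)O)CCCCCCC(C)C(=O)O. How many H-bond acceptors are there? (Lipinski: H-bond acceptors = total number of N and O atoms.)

N atoms: 0; O atoms: 4.
Lipinski HBA = 0 + 4 = 4.

4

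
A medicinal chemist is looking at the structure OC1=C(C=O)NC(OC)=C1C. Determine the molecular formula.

Walk through each heavy atom and fill implicit hydrogens from standard valence (C 4, N 3, O 2, S 2, halogen 1):
  atom 1: O, bond orders sum to 1 (valence 2) → 1 H
  atom 2: C, bond orders sum to 4 (valence 4) → 0 H
  atom 3: C, bond orders sum to 4 (valence 4) → 0 H
  atom 4: C, bond orders sum to 3 (valence 4) → 1 H
  atom 5: O, bond orders sum to 2 (valence 2) → 0 H
  atom 6: N, bond orders sum to 2 (valence 3) → 1 H
  atom 7: C, bond orders sum to 4 (valence 4) → 0 H
  atom 8: O, bond orders sum to 2 (valence 2) → 0 H
  atom 9: C, bond orders sum to 1 (valence 4) → 3 H
  atom 10: C, bond orders sum to 4 (valence 4) → 0 H
  atom 11: C, bond orders sum to 1 (valence 4) → 3 H
Totals → C:7, H:9, N:1, O:3.

C7H9NO3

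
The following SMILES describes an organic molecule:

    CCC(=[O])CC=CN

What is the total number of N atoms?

1

Scan the SMILES for N atoms (remember two-letter symbols like Cl and Br are single atoms).
Nitrogen count: 1.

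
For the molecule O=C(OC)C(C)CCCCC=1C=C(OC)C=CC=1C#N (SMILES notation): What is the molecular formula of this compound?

C16H21NO3

Walk through each heavy atom and fill implicit hydrogens from standard valence (C 4, N 3, O 2, S 2, halogen 1):
  atom 1: O, bond orders sum to 2 (valence 2) → 0 H
  atom 2: C, bond orders sum to 4 (valence 4) → 0 H
  atom 3: O, bond orders sum to 2 (valence 2) → 0 H
  atom 4: C, bond orders sum to 1 (valence 4) → 3 H
  atom 5: C, bond orders sum to 3 (valence 4) → 1 H
  atom 6: C, bond orders sum to 1 (valence 4) → 3 H
  atom 7: C, bond orders sum to 2 (valence 4) → 2 H
  atom 8: C, bond orders sum to 2 (valence 4) → 2 H
  atom 9: C, bond orders sum to 2 (valence 4) → 2 H
  atom 10: C, bond orders sum to 2 (valence 4) → 2 H
  atom 11: C, bond orders sum to 4 (valence 4) → 0 H
  atom 12: C, bond orders sum to 3 (valence 4) → 1 H
  atom 13: C, bond orders sum to 4 (valence 4) → 0 H
  atom 14: O, bond orders sum to 2 (valence 2) → 0 H
  atom 15: C, bond orders sum to 1 (valence 4) → 3 H
  atom 16: C, bond orders sum to 3 (valence 4) → 1 H
  atom 17: C, bond orders sum to 3 (valence 4) → 1 H
  atom 18: C, bond orders sum to 4 (valence 4) → 0 H
  atom 19: C, bond orders sum to 4 (valence 4) → 0 H
  atom 20: N, bond orders sum to 3 (valence 3) → 0 H
Totals → C:16, H:21, N:1, O:3.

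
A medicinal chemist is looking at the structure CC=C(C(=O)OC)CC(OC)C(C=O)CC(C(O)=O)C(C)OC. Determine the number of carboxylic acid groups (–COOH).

1

The carboxylic acid motif appears at heavy-atom position 17 in the SMILES.
Other groups present: 1 aldehyde, 1 alkene, 1 ester, 2 ether.
Carboxylic acid count: 1.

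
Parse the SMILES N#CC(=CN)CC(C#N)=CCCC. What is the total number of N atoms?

3

Scan the SMILES for N atoms (remember two-letter symbols like Cl and Br are single atoms).
Nitrogen count: 3.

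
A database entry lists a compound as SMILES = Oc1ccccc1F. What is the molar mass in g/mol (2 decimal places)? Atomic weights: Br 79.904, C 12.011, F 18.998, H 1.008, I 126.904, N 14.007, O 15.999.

112.10 g/mol

First, the molecular formula is C6H5FO (counting implicit H from valence).
  C: 6 × 12.011 = 72.066
  F: 1 × 18.998 = 18.998
  H: 5 × 1.008 = 5.040
  O: 1 × 15.999 = 15.999
Sum: 6×12.011 + 1×18.998 + 5×1.008 + 1×15.999 = 112.103 → 112.10 g/mol.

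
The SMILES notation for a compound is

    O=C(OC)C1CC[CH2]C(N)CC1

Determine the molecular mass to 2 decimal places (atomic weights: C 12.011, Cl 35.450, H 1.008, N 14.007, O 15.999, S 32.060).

171.24 g/mol

First, the molecular formula is C9H17NO2 (counting implicit H from valence).
  C: 9 × 12.011 = 108.099
  H: 17 × 1.008 = 17.136
  N: 1 × 14.007 = 14.007
  O: 2 × 15.999 = 31.998
Sum: 9×12.011 + 17×1.008 + 1×14.007 + 2×15.999 = 171.240 → 171.24 g/mol.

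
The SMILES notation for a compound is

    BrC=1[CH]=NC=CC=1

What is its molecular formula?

C5H4BrN

Walk through each heavy atom and fill implicit hydrogens from standard valence (C 4, N 3, O 2, S 2, halogen 1):
  atom 1: Br (halogen, monovalent) → 0 H
  atom 2: C, bond orders sum to 4 (valence 4) → 0 H
  atom 3: C with explicit H count 1
  atom 4: N, bond orders sum to 3 (valence 3) → 0 H
  atom 5: C, bond orders sum to 3 (valence 4) → 1 H
  atom 6: C, bond orders sum to 3 (valence 4) → 1 H
  atom 7: C, bond orders sum to 3 (valence 4) → 1 H
Totals → C:5, H:4, Br:1, N:1.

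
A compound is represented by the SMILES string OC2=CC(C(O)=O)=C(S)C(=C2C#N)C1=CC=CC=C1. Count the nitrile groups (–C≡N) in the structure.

1

The nitrile motif appears at heavy-atom position 12 in the SMILES.
Other groups present: 1 carboxylic acid, 1 hydroxyl, 1 thiol.
Nitrile count: 1.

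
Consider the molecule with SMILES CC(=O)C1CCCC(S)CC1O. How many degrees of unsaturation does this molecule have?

Degree of unsaturation = (number of rings) + (number of π bonds).
Ring closures in the SMILES: 1.
π bonds: 1 double bond (each 1 DoU) → 1 DoU from unsaturation.
Total DoU = 1 + 1 = 2.

2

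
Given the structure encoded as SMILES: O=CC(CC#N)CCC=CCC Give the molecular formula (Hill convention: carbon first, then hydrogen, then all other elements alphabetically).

Walk through each heavy atom and fill implicit hydrogens from standard valence (C 4, N 3, O 2, S 2, halogen 1):
  atom 1: O, bond orders sum to 2 (valence 2) → 0 H
  atom 2: C, bond orders sum to 3 (valence 4) → 1 H
  atom 3: C, bond orders sum to 3 (valence 4) → 1 H
  atom 4: C, bond orders sum to 2 (valence 4) → 2 H
  atom 5: C, bond orders sum to 4 (valence 4) → 0 H
  atom 6: N, bond orders sum to 3 (valence 3) → 0 H
  atom 7: C, bond orders sum to 2 (valence 4) → 2 H
  atom 8: C, bond orders sum to 2 (valence 4) → 2 H
  atom 9: C, bond orders sum to 3 (valence 4) → 1 H
  atom 10: C, bond orders sum to 3 (valence 4) → 1 H
  atom 11: C, bond orders sum to 2 (valence 4) → 2 H
  atom 12: C, bond orders sum to 1 (valence 4) → 3 H
Totals → C:10, H:15, N:1, O:1.
In Hill order: C10H15NO.

C10H15NO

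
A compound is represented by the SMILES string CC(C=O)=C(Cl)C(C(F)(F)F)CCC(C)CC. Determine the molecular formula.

Walk through each heavy atom and fill implicit hydrogens from standard valence (C 4, N 3, O 2, S 2, halogen 1):
  atom 1: C, bond orders sum to 1 (valence 4) → 3 H
  atom 2: C, bond orders sum to 4 (valence 4) → 0 H
  atom 3: C, bond orders sum to 3 (valence 4) → 1 H
  atom 4: O, bond orders sum to 2 (valence 2) → 0 H
  atom 5: C, bond orders sum to 4 (valence 4) → 0 H
  atom 6: Cl (halogen, monovalent) → 0 H
  atom 7: C, bond orders sum to 3 (valence 4) → 1 H
  atom 8: C, bond orders sum to 4 (valence 4) → 0 H
  atom 9: F (halogen, monovalent) → 0 H
  atom 10: F (halogen, monovalent) → 0 H
  atom 11: F (halogen, monovalent) → 0 H
  atom 12: C, bond orders sum to 2 (valence 4) → 2 H
  atom 13: C, bond orders sum to 2 (valence 4) → 2 H
  atom 14: C, bond orders sum to 3 (valence 4) → 1 H
  atom 15: C, bond orders sum to 1 (valence 4) → 3 H
  atom 16: C, bond orders sum to 2 (valence 4) → 2 H
  atom 17: C, bond orders sum to 1 (valence 4) → 3 H
Totals → C:12, H:18, Cl:1, F:3, O:1.

C12H18ClF3O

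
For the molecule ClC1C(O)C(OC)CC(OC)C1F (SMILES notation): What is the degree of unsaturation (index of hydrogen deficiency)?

Molecular formula: C8H14ClFO3.
DoU = (2C + 2 + N − H − X) / 2, where X is the halogen count and O/S are ignored.
    = (2·8 + 2 + 0 − 14 − 2) / 2 = 2 / 2 = 1.

1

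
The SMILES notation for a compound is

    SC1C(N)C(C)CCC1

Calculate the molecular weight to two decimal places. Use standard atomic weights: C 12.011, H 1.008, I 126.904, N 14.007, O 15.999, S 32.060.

145.26 g/mol

First, the molecular formula is C7H15NS (counting implicit H from valence).
  C: 7 × 12.011 = 84.077
  H: 15 × 1.008 = 15.120
  N: 1 × 14.007 = 14.007
  S: 1 × 32.060 = 32.060
Sum: 7×12.011 + 15×1.008 + 1×14.007 + 1×32.060 = 145.264 → 145.26 g/mol.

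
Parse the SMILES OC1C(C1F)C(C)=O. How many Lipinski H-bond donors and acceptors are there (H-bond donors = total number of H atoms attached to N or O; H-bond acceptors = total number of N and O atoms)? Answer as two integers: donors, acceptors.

Donors: find every N or O and count the H atoms it carries.
  atom 1 (O): bond orders sum to 1 → 1 H
  atom 8 (O): bond orders sum to 2 → 0 H
Lipinski HBD = 1.
Acceptors: N atoms = 0, O atoms = 2 → HBA = 2.

1, 2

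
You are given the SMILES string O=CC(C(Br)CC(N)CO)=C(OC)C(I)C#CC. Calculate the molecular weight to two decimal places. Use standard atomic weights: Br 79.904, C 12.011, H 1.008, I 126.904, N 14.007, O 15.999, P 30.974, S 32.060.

First, the molecular formula is C12H17BrINO3 (counting implicit H from valence).
  Br: 1 × 79.904 = 79.904
  C: 12 × 12.011 = 144.132
  H: 17 × 1.008 = 17.136
  I: 1 × 126.904 = 126.904
  N: 1 × 14.007 = 14.007
  O: 3 × 15.999 = 47.997
Sum: 1×79.904 + 12×12.011 + 17×1.008 + 1×126.904 + 1×14.007 + 3×15.999 = 430.080 → 430.08 g/mol.

430.08 g/mol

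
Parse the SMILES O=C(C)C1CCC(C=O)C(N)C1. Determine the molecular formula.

C9H15NO2

Walk through each heavy atom and fill implicit hydrogens from standard valence (C 4, N 3, O 2, S 2, halogen 1):
  atom 1: O, bond orders sum to 2 (valence 2) → 0 H
  atom 2: C, bond orders sum to 4 (valence 4) → 0 H
  atom 3: C, bond orders sum to 1 (valence 4) → 3 H
  atom 4: C, bond orders sum to 3 (valence 4) → 1 H
  atom 5: C, bond orders sum to 2 (valence 4) → 2 H
  atom 6: C, bond orders sum to 2 (valence 4) → 2 H
  atom 7: C, bond orders sum to 3 (valence 4) → 1 H
  atom 8: C, bond orders sum to 3 (valence 4) → 1 H
  atom 9: O, bond orders sum to 2 (valence 2) → 0 H
  atom 10: C, bond orders sum to 3 (valence 4) → 1 H
  atom 11: N, bond orders sum to 1 (valence 3) → 2 H
  atom 12: C, bond orders sum to 2 (valence 4) → 2 H
Totals → C:9, H:15, N:1, O:2.
In Hill order: C9H15NO2.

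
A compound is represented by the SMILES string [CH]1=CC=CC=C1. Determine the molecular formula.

C6H6

Walk through each heavy atom and fill implicit hydrogens from standard valence (C 4, N 3, O 2, S 2, halogen 1):
  atom 1: C with explicit H count 1
  atom 2: C, bond orders sum to 3 (valence 4) → 1 H
  atom 3: C, bond orders sum to 3 (valence 4) → 1 H
  atom 4: C, bond orders sum to 3 (valence 4) → 1 H
  atom 5: C, bond orders sum to 3 (valence 4) → 1 H
  atom 6: C, bond orders sum to 3 (valence 4) → 1 H
Totals → C:6, H:6.
In Hill order: C6H6.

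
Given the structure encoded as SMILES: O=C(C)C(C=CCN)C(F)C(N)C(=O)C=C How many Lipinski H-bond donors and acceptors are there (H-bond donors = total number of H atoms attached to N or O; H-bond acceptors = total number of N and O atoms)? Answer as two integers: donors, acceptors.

Donors: find every N or O and count the H atoms it carries.
  atom 1 (O): bond orders sum to 2 → 0 H
  atom 8 (N): bond orders sum to 1 → 2 H
  atom 12 (N): bond orders sum to 1 → 2 H
  atom 14 (O): bond orders sum to 2 → 0 H
Lipinski HBD = 4.
Acceptors: N atoms = 2, O atoms = 2 → HBA = 4.

4, 4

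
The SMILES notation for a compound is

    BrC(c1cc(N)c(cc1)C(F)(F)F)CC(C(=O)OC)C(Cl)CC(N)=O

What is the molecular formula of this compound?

C15H17BrClF3N2O3

Walk through each heavy atom and fill implicit hydrogens from standard valence (C 4, N 3, O 2, S 2, halogen 1); for lowercase aromatic atoms, an aromatic c carries 1 H when it has two neighbours and 0 H with three, and aromatic n carries 0 H:
  atom 1: Br (halogen, monovalent) → 0 H
  atom 2: C, bond orders sum to 3 (valence 4) → 1 H
  atom 3: aromatic c, 3 neighbours → 0 H
  atom 4: aromatic c, 2 neighbours → 1 H
  atom 5: aromatic c, 3 neighbours → 0 H
  atom 6: N, bond orders sum to 1 (valence 3) → 2 H
  atom 7: aromatic c, 3 neighbours → 0 H
  atom 8: aromatic c, 2 neighbours → 1 H
  atom 9: aromatic c, 2 neighbours → 1 H
  atom 10: C, bond orders sum to 4 (valence 4) → 0 H
  atom 11: F (halogen, monovalent) → 0 H
  atom 12: F (halogen, monovalent) → 0 H
  atom 13: F (halogen, monovalent) → 0 H
  atom 14: C, bond orders sum to 2 (valence 4) → 2 H
  atom 15: C, bond orders sum to 3 (valence 4) → 1 H
  atom 16: C, bond orders sum to 4 (valence 4) → 0 H
  atom 17: O, bond orders sum to 2 (valence 2) → 0 H
  atom 18: O, bond orders sum to 2 (valence 2) → 0 H
  atom 19: C, bond orders sum to 1 (valence 4) → 3 H
  atom 20: C, bond orders sum to 3 (valence 4) → 1 H
  atom 21: Cl (halogen, monovalent) → 0 H
  atom 22: C, bond orders sum to 2 (valence 4) → 2 H
  atom 23: C, bond orders sum to 4 (valence 4) → 0 H
  atom 24: N, bond orders sum to 1 (valence 3) → 2 H
  atom 25: O, bond orders sum to 2 (valence 2) → 0 H
Totals → C:15, H:17, Br:1, Cl:1, F:3, N:2, O:3.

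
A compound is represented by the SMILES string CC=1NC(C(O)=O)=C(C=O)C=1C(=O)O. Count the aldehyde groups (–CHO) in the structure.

1

The aldehyde motif appears at heavy-atom position 9 in the SMILES.
Other groups present: 2 carboxylic acid.
Aldehyde count: 1.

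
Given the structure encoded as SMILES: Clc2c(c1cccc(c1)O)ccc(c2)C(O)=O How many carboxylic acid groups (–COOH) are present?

1

The carboxylic acid motif appears at heavy-atom position 15 in the SMILES.
Other groups present: 1 hydroxyl.
Carboxylic acid count: 1.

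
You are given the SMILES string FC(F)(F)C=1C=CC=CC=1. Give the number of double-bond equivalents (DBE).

4

Molecular formula: C7H5F3.
DoU = (2C + 2 + N − H − X) / 2, where X is the halogen count and O/S are ignored.
    = (2·7 + 2 + 0 − 5 − 3) / 2 = 8 / 2 = 4.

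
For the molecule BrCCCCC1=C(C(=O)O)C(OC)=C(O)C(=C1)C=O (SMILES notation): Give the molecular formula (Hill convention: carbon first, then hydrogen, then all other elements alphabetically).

Walk through each heavy atom and fill implicit hydrogens from standard valence (C 4, N 3, O 2, S 2, halogen 1):
  atom 1: Br (halogen, monovalent) → 0 H
  atom 2: C, bond orders sum to 2 (valence 4) → 2 H
  atom 3: C, bond orders sum to 2 (valence 4) → 2 H
  atom 4: C, bond orders sum to 2 (valence 4) → 2 H
  atom 5: C, bond orders sum to 2 (valence 4) → 2 H
  atom 6: C, bond orders sum to 4 (valence 4) → 0 H
  atom 7: C, bond orders sum to 4 (valence 4) → 0 H
  atom 8: C, bond orders sum to 4 (valence 4) → 0 H
  atom 9: O, bond orders sum to 2 (valence 2) → 0 H
  atom 10: O, bond orders sum to 1 (valence 2) → 1 H
  atom 11: C, bond orders sum to 4 (valence 4) → 0 H
  atom 12: O, bond orders sum to 2 (valence 2) → 0 H
  atom 13: C, bond orders sum to 1 (valence 4) → 3 H
  atom 14: C, bond orders sum to 4 (valence 4) → 0 H
  atom 15: O, bond orders sum to 1 (valence 2) → 1 H
  atom 16: C, bond orders sum to 4 (valence 4) → 0 H
  atom 17: C, bond orders sum to 3 (valence 4) → 1 H
  atom 18: C, bond orders sum to 3 (valence 4) → 1 H
  atom 19: O, bond orders sum to 2 (valence 2) → 0 H
Totals → C:13, H:15, Br:1, O:5.
In Hill order: C13H15BrO5.

C13H15BrO5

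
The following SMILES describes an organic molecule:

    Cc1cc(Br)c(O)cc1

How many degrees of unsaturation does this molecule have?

Molecular formula: C7H7BrO.
DoU = (2C + 2 + N − H − X) / 2, where X is the halogen count and O/S are ignored.
    = (2·7 + 2 + 0 − 7 − 1) / 2 = 8 / 2 = 4.

4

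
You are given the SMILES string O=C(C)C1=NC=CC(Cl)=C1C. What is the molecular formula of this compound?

Walk through each heavy atom and fill implicit hydrogens from standard valence (C 4, N 3, O 2, S 2, halogen 1):
  atom 1: O, bond orders sum to 2 (valence 2) → 0 H
  atom 2: C, bond orders sum to 4 (valence 4) → 0 H
  atom 3: C, bond orders sum to 1 (valence 4) → 3 H
  atom 4: C, bond orders sum to 4 (valence 4) → 0 H
  atom 5: N, bond orders sum to 3 (valence 3) → 0 H
  atom 6: C, bond orders sum to 3 (valence 4) → 1 H
  atom 7: C, bond orders sum to 3 (valence 4) → 1 H
  atom 8: C, bond orders sum to 4 (valence 4) → 0 H
  atom 9: Cl (halogen, monovalent) → 0 H
  atom 10: C, bond orders sum to 4 (valence 4) → 0 H
  atom 11: C, bond orders sum to 1 (valence 4) → 3 H
Totals → C:8, H:8, Cl:1, N:1, O:1.

C8H8ClNO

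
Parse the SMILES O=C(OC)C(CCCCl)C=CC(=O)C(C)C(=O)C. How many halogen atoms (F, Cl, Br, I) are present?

1

Halogen atoms appear at heavy-atom position 9 (1×Cl).
Other groups present: 1 alkene, 1 ester, 2 ketone.
Halogen count: 1.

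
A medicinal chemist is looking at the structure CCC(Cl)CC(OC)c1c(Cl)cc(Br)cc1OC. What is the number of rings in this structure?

1

In SMILES, each pair of matching ring-closure digits denotes one ring-closing bond; the number of such bonds equals the number of independent rings.
Ring-closure bonds here: 1.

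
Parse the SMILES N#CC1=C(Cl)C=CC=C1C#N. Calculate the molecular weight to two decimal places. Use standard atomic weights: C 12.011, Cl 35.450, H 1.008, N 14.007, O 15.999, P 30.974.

First, the molecular formula is C8H3ClN2 (counting implicit H from valence).
  C: 8 × 12.011 = 96.088
  Cl: 1 × 35.450 = 35.450
  H: 3 × 1.008 = 3.024
  N: 2 × 14.007 = 28.014
Sum: 8×12.011 + 1×35.450 + 3×1.008 + 2×14.007 = 162.576 → 162.58 g/mol.

162.58 g/mol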